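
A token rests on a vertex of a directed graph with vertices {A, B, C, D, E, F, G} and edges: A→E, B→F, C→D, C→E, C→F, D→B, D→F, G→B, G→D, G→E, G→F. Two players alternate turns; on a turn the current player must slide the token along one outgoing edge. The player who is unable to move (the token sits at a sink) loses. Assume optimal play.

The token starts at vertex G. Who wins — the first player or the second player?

The first player wins.

Work bottom-up. With no move the player to move loses. Otherwise the position is W if at least one move leads to an L position for the opponent, and L if every move leads to a W.
Every edge goes from a vertex to one that appears earlier in the order F, E, B, D, C, G, A, so processing vertices in that order labels each vertex after all of its successors.
F: no outgoing edge → L
E: no outgoing edge → L
B: W (go to F, an L position)
D: W (go to F, an L position)
C: W (go to E, an L position)
G: W (go to E, an L position)
A: W (go to E, an L position)
The starting position G is W: the player to move should move to E, handing over an L position.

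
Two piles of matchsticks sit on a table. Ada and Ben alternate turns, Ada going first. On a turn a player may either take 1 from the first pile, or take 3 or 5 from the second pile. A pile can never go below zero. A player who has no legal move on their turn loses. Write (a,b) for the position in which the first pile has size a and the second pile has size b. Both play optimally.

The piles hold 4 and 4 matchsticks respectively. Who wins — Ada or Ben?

Ada wins.

Build the W/L table. Terminal = L. A non-terminal position is W if it has a move to some L; otherwise it is L.
No move ever increases a pile, so every position that can arise here has a ≤ 4 and b ≤ 4; it is enough to label the cells with 0 ≤ a ≤ 4 and 0 ≤ b ≤ 4.
Every move lowers a or b (never raises either), so fill the grid row by row in increasing a, and left to right within a row: each cell's successors are then already labelled.
      b=0  b=1  b=2  b=3  b=4
a=0:    L    L    L    W    W
a=1:    W    W    W    L    L
a=2:    L    L    L    W    W
a=3:    W    W    W    L    L
a=4:    L    L    L    W    W
Cells with no legal move (terminal, hence L): (0,0), (0,1), (0,2).
The remaining L cells, each justified by listing all of its moves:
(1,3): L (options (0,3)(W), (1,0)(W) are all W)
(1,4): L (options (0,4)(W), (1,1)(W) are all W)
(2,0): L (sole option (1,0)(W) is W)
(2,1): L (sole option (1,1)(W) is W)
(2,2): L (sole option (1,2)(W) is W)
(3,3): L (options (2,3)(W), (3,0)(W) are all W)
(3,4): L (options (2,4)(W), (3,1)(W) are all W)
(4,0): L (sole option (3,0)(W) is W)
(4,1): L (sole option (3,1)(W) is W)
(4,2): L (sole option (3,2)(W) is W)
Every other cell has at least one move into one of the L cells above, so it is W.
From (4,4) Ada can move to (3,4), reaching an L position.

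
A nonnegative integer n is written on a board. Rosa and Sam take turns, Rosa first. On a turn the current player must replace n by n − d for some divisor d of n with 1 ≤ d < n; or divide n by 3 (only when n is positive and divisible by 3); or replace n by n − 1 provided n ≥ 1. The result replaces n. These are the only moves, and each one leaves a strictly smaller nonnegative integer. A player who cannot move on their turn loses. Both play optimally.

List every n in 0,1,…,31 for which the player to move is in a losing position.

Classify positions by backward induction: terminal positions (no move available) are L. From any other position, the mover wins iff some move reaches an L.
n=0: no move → L
n=1: reaches L-position 0 → W
n=2: only reaches 1(W), which is W → L
n=3: reaches L-position 2 → W
n=4: reaches L-position 2 → W
n=5: only reaches 4(W), which is W → L
n=6: reaches L-position 2 → W
n=7: only reaches 6(W), which is W → L
n=8: reaches L-position 7 → W
n=9: only reaches 3(W), 6(W), 8(W), all W → L
n=10: reaches L-position 5 → W
n=11: only reaches 10(W), which is W → L
n=12: reaches L-position 9 → W
n=13: only reaches 12(W), which is W → L
n=14: reaches L-position 7 → W
n=15: reaches L-position 5 → W
n=16: only reaches 8(W), 12(W), 14(W), 15(W), all W → L
n=17: reaches L-position 16 → W
n=18: reaches L-position 9 → W
n=19: only reaches 18(W), which is W → L
n=20: reaches L-position 16 → W
n=21: reaches L-position 7 → W
n=22: reaches L-position 11 → W
n=23: only reaches 22(W), which is W → L
n=24: reaches L-position 16 → W
n=25: only reaches 20(W), 24(W), all W → L
n=26: reaches L-position 13 → W
n=27: reaches L-position 9 → W
n=28: only reaches 14(W), 21(W), 24(W), 26(W), 27(W), all W → L
n=29: reaches L-position 28 → W
n=30: reaches L-position 25 → W
n=31: only reaches 30(W), which is W → L
The losing starting values of n are exactly the entries labelled L in this table (13 of them).

0, 2, 5, 7, 9, 11, 13, 16, 19, 23, 25, 28, 31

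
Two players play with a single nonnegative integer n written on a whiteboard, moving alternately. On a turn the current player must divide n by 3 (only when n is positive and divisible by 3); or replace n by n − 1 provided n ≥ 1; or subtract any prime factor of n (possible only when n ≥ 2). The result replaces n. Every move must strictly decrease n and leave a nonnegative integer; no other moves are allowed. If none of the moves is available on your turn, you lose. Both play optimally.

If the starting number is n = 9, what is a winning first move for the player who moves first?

Label each position W (a win for the player to move) or L (a loss). A position with no legal move is L; any other position is W exactly when some move reaches an L, and L when every move reaches a W.
n=0: no move → L
n=1: →0(L), so W
n=2: →0(L), so W
n=3: →0(L), so W
n=4: →2(W), 3(W) — all W, so L
n=5: →0(L), so W
n=6: →4(L), so W
n=7: →0(L), so W
n=8: →6(W), 7(W) — all W, so L
n=9: →8(L), so W
From 9, the L positions reachable in one move are: 8.

Move to 8.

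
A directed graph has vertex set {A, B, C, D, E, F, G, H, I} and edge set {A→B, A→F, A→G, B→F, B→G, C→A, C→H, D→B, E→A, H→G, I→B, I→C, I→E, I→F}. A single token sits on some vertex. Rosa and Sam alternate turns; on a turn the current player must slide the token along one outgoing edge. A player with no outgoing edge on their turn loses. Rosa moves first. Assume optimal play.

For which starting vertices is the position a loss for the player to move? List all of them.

C, D, E, F, G

Work bottom-up. With no move the player to move loses. Otherwise the position is W if at least one move leads to an L position for the opponent, and L if every move leads to a W.
Every edge goes from a vertex to one that appears earlier in the order F, G, B, A, D, H, C, E, I, so processing vertices in that order labels each vertex after all of its successors.
F: no outgoing edge → L
G: no outgoing edge → L
B: reaches L-position G → W
A: reaches L-position G → W
D: only reaches B(W), which is W → L
H: reaches L-position G → W
C: only reaches H(W), A(W), all W → L
E: only reaches A(W), which is W → L
I: reaches L-position E → W
Reading off the rows marked L gives the requested list; there are 5 such vertices.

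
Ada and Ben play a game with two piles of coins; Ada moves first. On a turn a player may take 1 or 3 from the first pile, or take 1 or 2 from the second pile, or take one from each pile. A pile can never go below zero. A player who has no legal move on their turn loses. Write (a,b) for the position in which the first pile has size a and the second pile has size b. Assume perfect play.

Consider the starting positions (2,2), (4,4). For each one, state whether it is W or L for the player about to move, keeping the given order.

(2,2): W, (4,4): L

Positions with no move are L. A position that does have a move is losing for the player to move precisely when every available move leads to a winning position for the opponent. Fill in the labels:
No move ever increases a pile, so every position that can arise here has a ≤ 4 and b ≤ 4; it is enough to label the cells with 0 ≤ a ≤ 4 and 0 ≤ b ≤ 4.
Every move lowers a or b (never raises either), so fill the grid row by row in increasing a, and left to right within a row: each cell's successors are then already labelled.
      b=0  b=1  b=2  b=3  b=4
a=0:    L    W    W    L    W
a=1:    W    W    L    W    W
a=2:    L    W    W    W    L
a=3:    W    W    L    W    W
a=4:    L    W    W    W    L
Cells with no legal move (terminal, hence L): (0,0).
The remaining L cells, each justified by listing all of its moves:
(0,3): moves to (0,2)(W), (0,1)(W); every one is W ⇒ L
(1,2): moves to (0,2)(W), (1,1)(W), (1,0)(W), (0,1)(W); every one is W ⇒ L
(2,0): the only move is to (1,0)(W), a W ⇒ L
(2,4): moves to (1,4)(W), (2,3)(W), (2,2)(W), (1,3)(W); every one is W ⇒ L
(3,2): moves to (2,2)(W), (0,2)(W), (3,1)(W), (3,0)(W), (2,1)(W); every one is W ⇒ L
(4,0): moves to (3,0)(W), (1,0)(W); every one is W ⇒ L
(4,4): moves to (3,4)(W), (1,4)(W), (4,3)(W), (4,2)(W), (3,3)(W); every one is W ⇒ L
Every other cell has at least one move into one of the L cells above, so it is W.
(2,2): the move to (1,2) reaches an L cell, so W
(4,4): one of the L cells justified above, so L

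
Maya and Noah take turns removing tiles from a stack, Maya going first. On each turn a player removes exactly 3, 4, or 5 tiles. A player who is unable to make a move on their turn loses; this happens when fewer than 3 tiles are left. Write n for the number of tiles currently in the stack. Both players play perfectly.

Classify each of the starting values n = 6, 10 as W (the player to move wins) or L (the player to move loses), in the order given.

6: W, 10: L

Compute win/loss labels from the base case upward. A position with no move is L. Any other position is W if it can reach an L in one move, else L.
n=0: no move → L
n=1: no move → L
n=2: no move → L
n=3: →0(L), so W
n=4: →1(L), so W
n=5: →2(L), so W
n=6: →2(L), so W
n=7: →2(L), so W
n=8: →5(W), 4(W), 3(W) — all W, so L
n=9: →6(W), 5(W), 4(W) — all W, so L
n=10: →7(W), 6(W), 5(W) — all W, so L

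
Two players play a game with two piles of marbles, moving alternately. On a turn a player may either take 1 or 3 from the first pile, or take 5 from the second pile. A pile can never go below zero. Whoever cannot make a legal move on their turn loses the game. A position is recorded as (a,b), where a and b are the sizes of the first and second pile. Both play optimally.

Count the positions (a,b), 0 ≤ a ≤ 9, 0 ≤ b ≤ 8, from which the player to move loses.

45

Work bottom-up. With no move the player to move loses. Otherwise the position is W if at least one move leads to an L position for the opponent, and L if every move leads to a W.
Every move lowers a or b (never raises either), so fill the grid row by row in increasing a, and left to right within a row: each cell's successors are then already labelled.
      b=0  b=1  b=2  b=3  b=4  b=5  b=6  b=7  b=8
a=0:    L    L    L    L    L    W    W    W    W
a=1:    W    W    W    W    W    L    L    L    L
a=2:    L    L    L    L    L    W    W    W    W
a=3:    W    W    W    W    W    L    L    L    L
a=4:    L    L    L    L    L    W    W    W    W
a=5:    W    W    W    W    W    L    L    L    L
a=6:    L    L    L    L    L    W    W    W    W
a=7:    W    W    W    W    W    L    L    L    L
a=8:    L    L    L    L    L    W    W    W    W
a=9:    W    W    W    W    W    L    L    L    L
Cells with no legal move (terminal, hence L): (0,0), (0,1), (0,2), (0,3), (0,4).
The remaining L cells, each justified by listing all of its moves:
(1,5): moves to (0,5)(W), (1,0)(W); every one is W ⇒ L
(1,6): moves to (0,6)(W), (1,1)(W); every one is W ⇒ L
(1,7): moves to (0,7)(W), (1,2)(W); every one is W ⇒ L
(1,8): moves to (0,8)(W), (1,3)(W); every one is W ⇒ L
(2,0): the only move is to (1,0)(W), a W ⇒ L
(2,1): the only move is to (1,1)(W), a W ⇒ L
(2,2): the only move is to (1,2)(W), a W ⇒ L
(2,3): the only move is to (1,3)(W), a W ⇒ L
(2,4): the only move is to (1,4)(W), a W ⇒ L
(3,5): moves to (2,5)(W), (0,5)(W), (3,0)(W); every one is W ⇒ L
(3,6): moves to (2,6)(W), (0,6)(W), (3,1)(W); every one is W ⇒ L
(3,7): moves to (2,7)(W), (0,7)(W), (3,2)(W); every one is W ⇒ L
(3,8): moves to (2,8)(W), (0,8)(W), (3,3)(W); every one is W ⇒ L
(4,0): moves to (3,0)(W), (1,0)(W); every one is W ⇒ L
(4,1): moves to (3,1)(W), (1,1)(W); every one is W ⇒ L
(4,2): moves to (3,2)(W), (1,2)(W); every one is W ⇒ L
(4,3): moves to (3,3)(W), (1,3)(W); every one is W ⇒ L
(4,4): moves to (3,4)(W), (1,4)(W); every one is W ⇒ L
(5,5): moves to (4,5)(W), (2,5)(W), (5,0)(W); every one is W ⇒ L
(5,6): moves to (4,6)(W), (2,6)(W), (5,1)(W); every one is W ⇒ L
(5,7): moves to (4,7)(W), (2,7)(W), (5,2)(W); every one is W ⇒ L
(5,8): moves to (4,8)(W), (2,8)(W), (5,3)(W); every one is W ⇒ L
(6,0): moves to (5,0)(W), (3,0)(W); every one is W ⇒ L
(6,1): moves to (5,1)(W), (3,1)(W); every one is W ⇒ L
(6,2): moves to (5,2)(W), (3,2)(W); every one is W ⇒ L
(6,3): moves to (5,3)(W), (3,3)(W); every one is W ⇒ L
(6,4): moves to (5,4)(W), (3,4)(W); every one is W ⇒ L
(7,5): moves to (6,5)(W), (4,5)(W), (7,0)(W); every one is W ⇒ L
(7,6): moves to (6,6)(W), (4,6)(W), (7,1)(W); every one is W ⇒ L
(7,7): moves to (6,7)(W), (4,7)(W), (7,2)(W); every one is W ⇒ L
(7,8): moves to (6,8)(W), (4,8)(W), (7,3)(W); every one is W ⇒ L
(8,0): moves to (7,0)(W), (5,0)(W); every one is W ⇒ L
(8,1): moves to (7,1)(W), (5,1)(W); every one is W ⇒ L
(8,2): moves to (7,2)(W), (5,2)(W); every one is W ⇒ L
(8,3): moves to (7,3)(W), (5,3)(W); every one is W ⇒ L
(8,4): moves to (7,4)(W), (5,4)(W); every one is W ⇒ L
(9,5): moves to (8,5)(W), (6,5)(W), (9,0)(W); every one is W ⇒ L
(9,6): moves to (8,6)(W), (6,6)(W), (9,1)(W); every one is W ⇒ L
(9,7): moves to (8,7)(W), (6,7)(W), (9,2)(W); every one is W ⇒ L
(9,8): moves to (8,8)(W), (6,8)(W), (9,3)(W); every one is W ⇒ L
Every other cell has at least one move into one of the L cells above, so it is W.
L cells per row: a=0: 5, a=1: 4, a=2: 5, a=3: 4, a=4: 5, a=5: 4, a=6: 5, a=7: 4, a=8: 5, a=9: 4; total 45.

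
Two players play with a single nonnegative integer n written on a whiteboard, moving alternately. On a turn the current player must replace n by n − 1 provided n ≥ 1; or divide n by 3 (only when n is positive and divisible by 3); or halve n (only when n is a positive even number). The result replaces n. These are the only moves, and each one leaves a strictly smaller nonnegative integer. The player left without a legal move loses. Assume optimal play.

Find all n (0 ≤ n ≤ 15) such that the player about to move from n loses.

Work bottom-up. With no move the player to move loses. Otherwise the position is W if at least one move leads to an L position for the opponent, and L if every move leads to a W.
n=0: no move → L
n=1: →0(L), so W
n=2: →1(W) only, which is W, so L
n=3: →2(L), so W
n=4: →2(L), so W
n=5: →4(W) only, which is W, so L
n=6: →2(L), so W
n=7: →6(W) only, which is W, so L
n=8: →7(L), so W
n=9: →3(W), 8(W) — all W, so L
n=10: →5(L), so W
n=11: →10(W) only, which is W, so L
n=12: →11(L), so W
n=13: →12(W) only, which is W, so L
n=14: →7(L), so W
n=15: →5(L), so W
The losing starting values of n are exactly the entries labelled L in this table (7 of them).

0, 2, 5, 7, 9, 11, 13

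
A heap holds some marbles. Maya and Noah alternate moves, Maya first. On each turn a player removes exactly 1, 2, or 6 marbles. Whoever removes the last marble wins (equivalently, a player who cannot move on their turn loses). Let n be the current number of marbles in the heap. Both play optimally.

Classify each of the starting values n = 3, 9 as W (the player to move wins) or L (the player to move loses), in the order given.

3: L, 9: W

Work bottom-up. With no move the player to move loses. Otherwise the position is W if at least one move leads to an L position for the opponent, and L if every move leads to a W.
n=0: no move → L
n=1: can move to 0, which is L ⇒ W
n=2: can move to 0, which is L ⇒ W
n=3: moves to 2(W), 1(W); every one is W ⇒ L
n=4: can move to 3, which is L ⇒ W
n=5: can move to 3, which is L ⇒ W
n=6: can move to 0, which is L ⇒ W
n=7: moves to 6(W), 5(W), 1(W); every one is W ⇒ L
n=8: can move to 7, which is L ⇒ W
n=9: can move to 7, which is L ⇒ W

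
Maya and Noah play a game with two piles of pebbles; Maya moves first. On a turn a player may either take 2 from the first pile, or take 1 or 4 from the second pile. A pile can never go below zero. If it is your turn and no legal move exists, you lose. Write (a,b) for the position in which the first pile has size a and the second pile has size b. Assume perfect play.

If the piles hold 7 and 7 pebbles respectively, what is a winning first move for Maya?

Move to (5,7).

Classify positions by backward induction: terminal positions (no move available) are L. From any other position, the mover wins iff some move reaches an L.
No move ever increases a pile, so every position that can arise here has a ≤ 7 and b ≤ 7; it is enough to label the cells with 0 ≤ a ≤ 7 and 0 ≤ b ≤ 7.
Every move lowers a or b (never raises either), so fill the grid row by row in increasing a, and left to right within a row: each cell's successors are then already labelled.
      b=0  b=1  b=2  b=3  b=4  b=5  b=6  b=7
a=0:    L    W    L    W    W    L    W    L
a=1:    L    W    L    W    W    L    W    L
a=2:    W    L    W    L    W    W    L    W
a=3:    W    L    W    L    W    W    L    W
a=4:    L    W    L    W    W    L    W    L
a=5:    L    W    L    W    W    L    W    L
a=6:    W    L    W    L    W    W    L    W
a=7:    W    L    W    L    W    W    L    W
Cells with no legal move (terminal, hence L): (0,0), (1,0).
The remaining L cells, each justified by listing all of its moves:
(0,2): only reaches (0,1)(W), which is W → L
(0,5): only reaches (0,4)(W), (0,1)(W), all W → L
(0,7): only reaches (0,6)(W), (0,3)(W), all W → L
(1,2): only reaches (1,1)(W), which is W → L
(1,5): only reaches (1,4)(W), (1,1)(W), all W → L
(1,7): only reaches (1,6)(W), (1,3)(W), all W → L
(2,1): only reaches (0,1)(W), (2,0)(W), all W → L
(2,3): only reaches (0,3)(W), (2,2)(W), all W → L
(2,6): only reaches (0,6)(W), (2,5)(W), (2,2)(W), all W → L
(3,1): only reaches (1,1)(W), (3,0)(W), all W → L
(3,3): only reaches (1,3)(W), (3,2)(W), all W → L
(3,6): only reaches (1,6)(W), (3,5)(W), (3,2)(W), all W → L
(4,0): only reaches (2,0)(W), which is W → L
(4,2): only reaches (2,2)(W), (4,1)(W), all W → L
(4,5): only reaches (2,5)(W), (4,4)(W), (4,1)(W), all W → L
(4,7): only reaches (2,7)(W), (4,6)(W), (4,3)(W), all W → L
(5,0): only reaches (3,0)(W), which is W → L
(5,2): only reaches (3,2)(W), (5,1)(W), all W → L
(5,5): only reaches (3,5)(W), (5,4)(W), (5,1)(W), all W → L
(5,7): only reaches (3,7)(W), (5,6)(W), (5,3)(W), all W → L
(6,1): only reaches (4,1)(W), (6,0)(W), all W → L
(6,3): only reaches (4,3)(W), (6,2)(W), all W → L
(6,6): only reaches (4,6)(W), (6,5)(W), (6,2)(W), all W → L
(7,1): only reaches (5,1)(W), (7,0)(W), all W → L
(7,3): only reaches (5,3)(W), (7,2)(W), all W → L
(7,6): only reaches (5,6)(W), (7,5)(W), (7,2)(W), all W → L
Every other cell has at least one move into one of the L cells above, so it is W.
From (7,7), the L positions reachable in one move are: (5,7), (7,6), (7,3). Any move reaching one of these is winning.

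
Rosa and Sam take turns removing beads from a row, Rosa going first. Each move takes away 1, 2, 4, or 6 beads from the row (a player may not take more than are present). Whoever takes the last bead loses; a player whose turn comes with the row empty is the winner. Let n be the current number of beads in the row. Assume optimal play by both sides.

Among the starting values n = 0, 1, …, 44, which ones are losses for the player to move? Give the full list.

1, 4, 9, 12, 17, 20, 25, 28, 33, 36, 41, 44

Classify positions by backward induction: terminal positions (no move available) are W. From any other position, the mover wins iff some move reaches an L.
n=0: no move; the opponent has just taken the last bead and therefore loses → W
n=1: L (sole option 0(W) is W)
n=2: W (go to 1, an L position)
n=3: W (go to 1, an L position)
n=4: L (options 3(W), 2(W), 0(W) are all W)
n=5: W (go to 4, an L position)
n=6: W (go to 4, an L position)
n=7: W (go to 1, an L position)
n=8: W (go to 4, an L position)
n=9: L (options 8(W), 7(W), 5(W), 3(W) are all W)
n=10: W (go to 9, an L position)
n=11: W (go to 9, an L position)
n=12: L (options 11(W), 10(W), 8(W), 6(W) are all W)
n=13: W (go to 12, an L position)
n=14: W (go to 12, an L position)
n=15: W (go to 9, an L position)
n=16: W (go to 12, an L position)
n=17: L (options 16(W), 15(W), 13(W), 11(W) are all W)
n=18: W (go to 17, an L position)
n=19: W (go to 17, an L position)
n=20: L (options 19(W), 18(W), 16(W), 14(W) are all W)
n=21: W (go to 20, an L position)
n=22: W (go to 20, an L position)
n=23: W (go to 17, an L position)
n=24: W (go to 20, an L position)
n=25: L (options 24(W), 23(W), 21(W), 19(W) are all W)
n=26: W (go to 25, an L position)
n=27: W (go to 25, an L position)
n=28: L (options 27(W), 26(W), 24(W), 22(W) are all W)
n=29: W (go to 28, an L position)
n=30: W (go to 28, an L position)
n=31: W (go to 25, an L position)
n=32: W (go to 28, an L position)
n=33: L (options 32(W), 31(W), 29(W), 27(W) are all W)
n=34: W (go to 33, an L position)
n=35: W (go to 33, an L position)
n=36: L (options 35(W), 34(W), 32(W), 30(W) are all W)
n=37: W (go to 36, an L position)
n=38: W (go to 36, an L position)
n=39: W (go to 33, an L position)
n=40: W (go to 36, an L position)
n=41: L (options 40(W), 39(W), 37(W), 35(W) are all W)
n=42: W (go to 41, an L position)
n=43: W (go to 41, an L position)
n=44: L (options 43(W), 42(W), 40(W), 38(W) are all W)
Reading off the rows marked L gives the requested list; there are 12 such values of n.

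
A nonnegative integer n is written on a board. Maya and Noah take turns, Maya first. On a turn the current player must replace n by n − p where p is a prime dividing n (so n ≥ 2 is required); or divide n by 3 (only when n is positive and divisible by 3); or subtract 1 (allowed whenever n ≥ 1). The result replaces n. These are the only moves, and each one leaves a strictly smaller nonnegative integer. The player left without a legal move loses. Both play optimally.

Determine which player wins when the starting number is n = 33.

Maya wins.

Compute win/loss labels from the base case upward. A position with no move is L. Any other position is W if it can reach an L in one move, else L.
n=0: no move → L
n=1: W (go to 0, an L position)
n=2: W (go to 0, an L position)
n=3: W (go to 0, an L position)
n=4: L (options 2(W), 3(W) are all W)
n=5: W (go to 0, an L position)
n=6: W (go to 4, an L position)
n=7: W (go to 0, an L position)
n=8: L (options 6(W), 7(W) are all W)
n=9: W (go to 8, an L position)
n=10: W (go to 8, an L position)
n=11: W (go to 0, an L position)
n=12: W (go to 4, an L position)
n=13: W (go to 0, an L position)
n=14: L (options 7(W), 12(W), 13(W) are all W)
n=15: W (go to 14, an L position)
n=16: W (go to 14, an L position)
n=17: W (go to 0, an L position)
n=18: L (options 6(W), 15(W), 16(W), 17(W) are all W)
n=19: W (go to 0, an L position)
n=20: W (go to 18, an L position)
n=21: W (go to 14, an L position)
n=22: L (options 11(W), 20(W), 21(W) are all W)
n=23: W (go to 0, an L position)
n=24: W (go to 8, an L position)
n=25: L (options 20(W), 24(W) are all W)
n=26: W (go to 25, an L position)
n=27: L (options 9(W), 24(W), 26(W) are all W)
n=28: W (go to 27, an L position)
n=29: W (go to 0, an L position)
n=30: W (go to 25, an L position)
n=31: W (go to 0, an L position)
n=32: L (options 30(W), 31(W) are all W)
n=33: W (go to 22, an L position)
The starting position 33 is W: Maya should move to 22, handing over an L position.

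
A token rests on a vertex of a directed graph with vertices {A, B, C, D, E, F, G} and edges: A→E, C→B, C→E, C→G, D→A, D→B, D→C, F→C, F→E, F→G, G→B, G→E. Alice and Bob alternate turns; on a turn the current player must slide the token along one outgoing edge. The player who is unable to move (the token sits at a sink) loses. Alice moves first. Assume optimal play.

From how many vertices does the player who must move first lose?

2

Build the W/L table. Terminal = L. A non-terminal position is W if it has a move to some L; otherwise it is L.
Every edge goes from a vertex to one that appears earlier in the order B, E, G, C, A, F, D, so processing vertices in that order labels each vertex after all of its successors.
B: no outgoing edge → L
E: no outgoing edge → L
G: reaches L-position E → W
C: reaches L-position E → W
A: reaches L-position E → W
F: reaches L-position E → W
D: reaches L-position B → W
The L vertices are B, E; that is 2 in all.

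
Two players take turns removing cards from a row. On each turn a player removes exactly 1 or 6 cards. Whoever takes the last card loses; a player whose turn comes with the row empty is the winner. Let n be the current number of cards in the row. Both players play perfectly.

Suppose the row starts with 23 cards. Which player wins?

The first player wins.

Compute win/loss labels from the base case upward. A position with no move is W. Any other position is W if it can reach an L in one move, else L.
n=0: no move; the opponent has just taken the last card and therefore loses → W
n=1: the only move is to 0(W), a W ⇒ L
n=2: can move to 1, which is L ⇒ W
n=3: the only move is to 2(W), a W ⇒ L
n=4: can move to 3, which is L ⇒ W
n=5: the only move is to 4(W), a W ⇒ L
n=6: can move to 5, which is L ⇒ W
n=7: can move to 1, which is L ⇒ W
n=8: moves to 7(W), 2(W); every one is W ⇒ L
n=9: can move to 8, which is L ⇒ W
n=10: moves to 9(W), 4(W); every one is W ⇒ L
n=11: can move to 10, which is L ⇒ W
n=12: moves to 11(W), 6(W); every one is W ⇒ L
n=13: can move to 12, which is L ⇒ W
n=14: can move to 8, which is L ⇒ W
n=15: moves to 14(W), 9(W); every one is W ⇒ L
n=16: can move to 15, which is L ⇒ W
n=17: moves to 16(W), 11(W); every one is W ⇒ L
n=18: can move to 17, which is L ⇒ W
n=19: moves to 18(W), 13(W); every one is W ⇒ L
n=20: can move to 19, which is L ⇒ W
n=21: can move to 15, which is L ⇒ W
n=22: moves to 21(W), 16(W); every one is W ⇒ L
n=23: can move to 22, which is L ⇒ W
From 23 the player to move can remove 1, leaving 22, reaching an L position.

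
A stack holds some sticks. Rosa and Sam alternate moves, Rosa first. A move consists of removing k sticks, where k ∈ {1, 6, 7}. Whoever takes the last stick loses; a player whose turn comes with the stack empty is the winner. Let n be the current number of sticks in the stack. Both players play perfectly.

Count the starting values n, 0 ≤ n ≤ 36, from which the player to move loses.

Classify positions by backward induction: terminal positions (no move available) are W. From any other position, the mover wins iff some move reaches an L.
n=0: no move; the opponent has just taken the last stick and therefore loses → W
n=1: L (sole option 0(W) is W)
n=2: W (go to 1, an L position)
n=3: L (sole option 2(W) is W)
n=4: W (go to 3, an L position)
n=5: L (sole option 4(W) is W)
n=6: W (go to 5, an L position)
n=7: W (go to 1, an L position)
n=8: W (go to 1, an L position)
n=9: W (go to 3, an L position)
n=10: W (go to 3, an L position)
n=11: W (go to 5, an L position)
n=12: W (go to 5, an L position)
n=13: L (options 12(W), 7(W), 6(W) are all W)
n=14: W (go to 13, an L position)
n=15: L (options 14(W), 9(W), 8(W) are all W)
n=16: W (go to 15, an L position)
n=17: L (options 16(W), 11(W), 10(W) are all W)
n=18: W (go to 17, an L position)
n=19: W (go to 13, an L position)
n=20: W (go to 13, an L position)
n=21: W (go to 15, an L position)
n=22: W (go to 15, an L position)
n=23: W (go to 17, an L position)
n=24: W (go to 17, an L position)
n=25: L (options 24(W), 19(W), 18(W) are all W)
n=26: W (go to 25, an L position)
n=27: L (options 26(W), 21(W), 20(W) are all W)
n=28: W (go to 27, an L position)
n=29: L (options 28(W), 23(W), 22(W) are all W)
n=30: W (go to 29, an L position)
n=31: W (go to 25, an L position)
n=32: W (go to 25, an L position)
n=33: W (go to 27, an L position)
n=34: W (go to 27, an L position)
n=35: W (go to 29, an L position)
n=36: W (go to 29, an L position)
L entries with 0 ≤ n ≤ 36: n = 1, 3, 5, 13, 15, 17, 25, 27, 29; that makes 9.

9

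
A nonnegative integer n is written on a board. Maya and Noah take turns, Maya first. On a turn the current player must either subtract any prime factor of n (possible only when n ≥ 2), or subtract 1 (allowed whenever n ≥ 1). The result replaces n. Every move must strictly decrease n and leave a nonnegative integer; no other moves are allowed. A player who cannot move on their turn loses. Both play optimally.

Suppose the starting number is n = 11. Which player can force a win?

Classify positions by backward induction: terminal positions (no move available) are L. From any other position, the mover wins iff some move reaches an L.
n=0: no move → L
n=1: can move to 0, which is L ⇒ W
n=2: can move to 0, which is L ⇒ W
n=3: can move to 0, which is L ⇒ W
n=4: moves to 2(W), 3(W); every one is W ⇒ L
n=5: can move to 0, which is L ⇒ W
n=6: can move to 4, which is L ⇒ W
n=7: can move to 0, which is L ⇒ W
n=8: moves to 6(W), 7(W); every one is W ⇒ L
n=9: can move to 8, which is L ⇒ W
n=10: can move to 8, which is L ⇒ W
n=11: can move to 0, which is L ⇒ W
From 11 Maya can move to 0, reaching an L position.

Maya wins.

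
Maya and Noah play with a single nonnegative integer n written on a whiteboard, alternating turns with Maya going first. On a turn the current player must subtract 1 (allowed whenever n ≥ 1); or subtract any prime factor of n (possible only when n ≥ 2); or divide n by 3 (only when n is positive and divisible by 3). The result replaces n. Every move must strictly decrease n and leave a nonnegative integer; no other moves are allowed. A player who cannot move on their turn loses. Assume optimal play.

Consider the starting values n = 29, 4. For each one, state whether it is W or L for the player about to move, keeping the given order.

29: W, 4: L

Positions with no move are L. A position that does have a move is losing for the player to move precisely when every available move leads to a winning position for the opponent. Fill in the labels:
n=0: no move → L
n=1: reaches L-position 0 → W
n=2: reaches L-position 0 → W
n=3: reaches L-position 0 → W
n=4: only reaches 2(W), 3(W), all W → L
n=5: reaches L-position 0 → W
n=6: reaches L-position 4 → W
n=7: reaches L-position 0 → W
n=8: only reaches 6(W), 7(W), all W → L
n=9: reaches L-position 8 → W
n=10: reaches L-position 8 → W
n=11: reaches L-position 0 → W
n=12: reaches L-position 4 → W
n=13: reaches L-position 0 → W
n=14: only reaches 7(W), 12(W), 13(W), all W → L
n=15: reaches L-position 14 → W
n=16: reaches L-position 14 → W
n=17: reaches L-position 0 → W
n=18: only reaches 6(W), 15(W), 16(W), 17(W), all W → L
n=19: reaches L-position 0 → W
n=20: reaches L-position 18 → W
n=21: reaches L-position 14 → W
n=22: only reaches 11(W), 20(W), 21(W), all W → L
n=23: reaches L-position 0 → W
n=24: reaches L-position 8 → W
n=25: only reaches 20(W), 24(W), all W → L
n=26: reaches L-position 25 → W
n=27: only reaches 9(W), 24(W), 26(W), all W → L
n=28: reaches L-position 27 → W
n=29: reaches L-position 0 → W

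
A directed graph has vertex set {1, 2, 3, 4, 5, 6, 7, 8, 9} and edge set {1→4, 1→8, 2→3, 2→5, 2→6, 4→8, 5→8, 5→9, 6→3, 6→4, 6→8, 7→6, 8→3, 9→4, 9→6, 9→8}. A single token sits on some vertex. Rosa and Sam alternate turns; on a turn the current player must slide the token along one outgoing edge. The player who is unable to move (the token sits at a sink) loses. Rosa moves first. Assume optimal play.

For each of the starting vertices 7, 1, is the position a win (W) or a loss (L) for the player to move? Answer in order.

7: L, 1: W

Label each position W (a win for the player to move) or L (a loss). A position with no legal move is L; any other position is W exactly when some move reaches an L, and L when every move reaches a W.
Every edge goes from a vertex to one that appears earlier in the order 3, 8, 4, 6, 9, 7, 1, 5, 2, so processing vertices in that order labels each vertex after all of its successors.
3: no outgoing edge → L
8: can move to 3, which is L ⇒ W
4: the only move is to 8(W), a W ⇒ L
6: can move to 4, which is L ⇒ W
9: can move to 4, which is L ⇒ W
7: the only move is to 6(W), a W ⇒ L
1: can move to 4, which is L ⇒ W
5: moves to 9(W), 8(W); every one is W ⇒ L
2: can move to 5, which is L ⇒ W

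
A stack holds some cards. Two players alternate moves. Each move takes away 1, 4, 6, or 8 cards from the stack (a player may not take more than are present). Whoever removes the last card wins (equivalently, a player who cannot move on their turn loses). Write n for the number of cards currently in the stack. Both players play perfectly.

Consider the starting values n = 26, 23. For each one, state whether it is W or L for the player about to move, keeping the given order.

26: L, 23: W

Positions with no move are L. A position that does have a move is losing for the player to move precisely when every available move leads to a winning position for the opponent. Fill in the labels:
n=0: no move → L
n=1: reaches L-position 0 → W
n=2: only reaches 1(W), which is W → L
n=3: reaches L-position 2 → W
n=4: reaches L-position 0 → W
n=5: only reaches 4(W), 1(W), all W → L
n=6: reaches L-position 5 → W
n=7: only reaches 6(W), 3(W), 1(W), all W → L
n=8: reaches L-position 7 → W
n=9: reaches L-position 5 → W
n=10: reaches L-position 2 → W
n=11: reaches L-position 7 → W
n=12: only reaches 11(W), 8(W), 6(W), 4(W), all W → L
n=13: reaches L-position 12 → W
n=14: only reaches 13(W), 10(W), 8(W), 6(W), all W → L
n=15: reaches L-position 14 → W
n=16: reaches L-position 12 → W
n=17: only reaches 16(W), 13(W), 11(W), 9(W), all W → L
n=18: reaches L-position 17 → W
n=19: only reaches 18(W), 15(W), 13(W), 11(W), all W → L
n=20: reaches L-position 19 → W
n=21: reaches L-position 17 → W
n=22: reaches L-position 14 → W
n=23: reaches L-position 19 → W
n=24: only reaches 23(W), 20(W), 18(W), 16(W), all W → L
n=25: reaches L-position 24 → W
n=26: only reaches 25(W), 22(W), 20(W), 18(W), all W → L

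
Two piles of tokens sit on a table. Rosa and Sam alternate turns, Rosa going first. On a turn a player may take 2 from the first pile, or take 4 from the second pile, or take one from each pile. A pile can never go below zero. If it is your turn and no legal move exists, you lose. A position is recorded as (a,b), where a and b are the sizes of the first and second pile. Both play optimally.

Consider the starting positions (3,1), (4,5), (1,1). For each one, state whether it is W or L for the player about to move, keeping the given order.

(3,1): L, (4,5): W, (1,1): W

Positions with no move are L. A position that does have a move is losing for the player to move precisely when every available move leads to a winning position for the opponent. Fill in the labels:
No move ever increases a pile, so every position that can arise here has a ≤ 4 and b ≤ 5; it is enough to label the cells with 0 ≤ a ≤ 4 and 0 ≤ b ≤ 5.
Every move lowers a or b (never raises either), so fill the grid row by row in increasing a, and left to right within a row: each cell's successors are then already labelled.
      b=0  b=1  b=2  b=3  b=4  b=5
a=0:    L    L    L    L    W    W
a=1:    L    W    W    W    W    L
a=2:    W    W    W    W    L    L
a=3:    W    L    L    L    L    W
a=4:    L    L    W    W    W    W
Cells with no legal move (terminal, hence L): (0,0), (0,1), (0,2), (0,3), (1,0).
The remaining L cells, each justified by listing all of its moves:
(1,5): only reaches (1,1)(W), (0,4)(W), all W → L
(2,4): only reaches (0,4)(W), (2,0)(W), (1,3)(W), all W → L
(2,5): only reaches (0,5)(W), (2,1)(W), (1,4)(W), all W → L
(3,1): only reaches (1,1)(W), (2,0)(W), all W → L
(3,2): only reaches (1,2)(W), (2,1)(W), all W → L
(3,3): only reaches (1,3)(W), (2,2)(W), all W → L
(3,4): only reaches (1,4)(W), (3,0)(W), (2,3)(W), all W → L
(4,0): only reaches (2,0)(W), which is W → L
(4,1): only reaches (2,1)(W), (3,0)(W), all W → L
Every other cell has at least one move into one of the L cells above, so it is W.
(3,1): one of the L cells justified above, so L
(4,5): the move to (2,5) reaches an L cell, so W
(1,1): the move to (0,0) reaches an L cell, so W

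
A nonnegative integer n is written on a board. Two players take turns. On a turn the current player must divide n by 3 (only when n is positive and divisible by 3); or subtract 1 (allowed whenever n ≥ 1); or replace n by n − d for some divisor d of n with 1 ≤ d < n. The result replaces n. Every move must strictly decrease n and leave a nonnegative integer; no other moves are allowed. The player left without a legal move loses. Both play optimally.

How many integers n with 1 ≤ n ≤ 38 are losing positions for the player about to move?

Use the standard recursion: the mover loses at a terminal position; elsewhere, the mover wins exactly when some move hands the opponent an L position.
n=0: no move → L
n=1: can move to 0, which is L ⇒ W
n=2: the only move is to 1(W), a W ⇒ L
n=3: can move to 2, which is L ⇒ W
n=4: can move to 2, which is L ⇒ W
n=5: the only move is to 4(W), a W ⇒ L
n=6: can move to 2, which is L ⇒ W
n=7: the only move is to 6(W), a W ⇒ L
n=8: can move to 7, which is L ⇒ W
n=9: moves to 3(W), 6(W), 8(W); every one is W ⇒ L
n=10: can move to 5, which is L ⇒ W
n=11: the only move is to 10(W), a W ⇒ L
n=12: can move to 9, which is L ⇒ W
n=13: the only move is to 12(W), a W ⇒ L
n=14: can move to 7, which is L ⇒ W
n=15: can move to 5, which is L ⇒ W
n=16: moves to 8(W), 12(W), 14(W), 15(W); every one is W ⇒ L
n=17: can move to 16, which is L ⇒ W
n=18: can move to 9, which is L ⇒ W
n=19: the only move is to 18(W), a W ⇒ L
n=20: can move to 16, which is L ⇒ W
n=21: can move to 7, which is L ⇒ W
n=22: can move to 11, which is L ⇒ W
n=23: the only move is to 22(W), a W ⇒ L
n=24: can move to 16, which is L ⇒ W
n=25: moves to 20(W), 24(W); every one is W ⇒ L
n=26: can move to 13, which is L ⇒ W
n=27: can move to 9, which is L ⇒ W
n=28: moves to 14(W), 21(W), 24(W), 26(W), 27(W); every one is W ⇒ L
n=29: can move to 28, which is L ⇒ W
n=30: can move to 25, which is L ⇒ W
n=31: the only move is to 30(W), a W ⇒ L
n=32: can move to 16, which is L ⇒ W
n=33: can move to 11, which is L ⇒ W
n=34: moves to 17(W), 32(W), 33(W); every one is W ⇒ L
n=35: can move to 28, which is L ⇒ W
n=36: can move to 34, which is L ⇒ W
n=37: the only move is to 36(W), a W ⇒ L
n=38: can move to 19, which is L ⇒ W
L entries with 1 ≤ n ≤ 38 (n=0 is outside the asked range and is not counted): n = 2, 5, 7, 9, 11, 13, 16, 19, 23, 25, 28, 31, 34, 37; that makes 14.

14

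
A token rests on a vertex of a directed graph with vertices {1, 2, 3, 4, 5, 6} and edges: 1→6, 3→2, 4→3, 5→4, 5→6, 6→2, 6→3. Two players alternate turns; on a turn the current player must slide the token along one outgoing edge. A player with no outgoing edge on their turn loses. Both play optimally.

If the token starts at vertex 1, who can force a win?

Build the W/L table. Terminal = L. A non-terminal position is W if it has a move to some L; otherwise it is L.
Every edge goes from a vertex to one that appears earlier in the order 2, 3, 4, 6, 5, 1, so processing vertices in that order labels each vertex after all of its successors.
2: no outgoing edge → L
3: W (go to 2, an L position)
4: L (sole option 3(W) is W)
6: W (go to 2, an L position)
5: W (go to 4, an L position)
1: L (sole option 6(W) is W)
Every move from 1 reaches a W position, so the mover loses.

The second player wins.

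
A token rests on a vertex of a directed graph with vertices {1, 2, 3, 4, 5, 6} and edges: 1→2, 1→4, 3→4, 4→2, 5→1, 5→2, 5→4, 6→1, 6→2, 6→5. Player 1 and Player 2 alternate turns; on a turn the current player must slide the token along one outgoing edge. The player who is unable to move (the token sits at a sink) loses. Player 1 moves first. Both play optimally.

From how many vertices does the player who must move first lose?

Positions with no move are L. A position that does have a move is losing for the player to move precisely when every available move leads to a winning position for the opponent. Fill in the labels:
Every edge goes from a vertex to one that appears earlier in the order 2, 4, 1, 5, 3, 6, so processing vertices in that order labels each vertex after all of its successors.
2: no outgoing edge → L
4: →2(L), so W
1: →2(L), so W
5: →2(L), so W
3: →4(W) only, which is W, so L
6: →2(L), so W
The L vertices are 2, 3; that is 2 in all.

2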